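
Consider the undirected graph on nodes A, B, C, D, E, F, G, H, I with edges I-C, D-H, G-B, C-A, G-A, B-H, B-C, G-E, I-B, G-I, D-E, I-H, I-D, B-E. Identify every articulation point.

Removing D, for instance, still leaves 2 components. No single vertex removal increases the component count — the graph has no articulation points.

none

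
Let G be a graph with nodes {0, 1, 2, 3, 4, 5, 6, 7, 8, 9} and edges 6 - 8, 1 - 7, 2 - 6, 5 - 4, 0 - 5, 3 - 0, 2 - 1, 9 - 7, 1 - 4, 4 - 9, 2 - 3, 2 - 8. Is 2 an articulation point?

Deleting 2 raises the number of components from 1 to 2, so 2 is a cut vertex.

Yes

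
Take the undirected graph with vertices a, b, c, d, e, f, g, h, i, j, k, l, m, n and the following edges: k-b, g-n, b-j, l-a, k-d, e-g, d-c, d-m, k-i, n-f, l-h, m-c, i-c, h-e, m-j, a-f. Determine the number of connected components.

Starting from a we can reach a, e, f, g, h, l, n. That is one component of size 7.
Starting from b we can reach b, c, d, i, j, k, m. That is one component of size 7.
Total: 2 components.

2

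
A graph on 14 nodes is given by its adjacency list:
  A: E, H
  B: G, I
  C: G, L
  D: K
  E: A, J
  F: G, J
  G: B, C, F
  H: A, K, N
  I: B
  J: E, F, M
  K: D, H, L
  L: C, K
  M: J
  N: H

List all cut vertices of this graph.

Removing B increases the component count from 1 to 2, so B is a cut vertex.
Removing G increases the component count from 1 to 2, so G is a cut vertex.
Removing H increases the component count from 1 to 2, so H is a cut vertex.
Likewise J, K are cut vertices.
By contrast removing I leaves 1 component; it is not a cut vertex. No other vertex is a cut vertex either.

B, G, H, J, K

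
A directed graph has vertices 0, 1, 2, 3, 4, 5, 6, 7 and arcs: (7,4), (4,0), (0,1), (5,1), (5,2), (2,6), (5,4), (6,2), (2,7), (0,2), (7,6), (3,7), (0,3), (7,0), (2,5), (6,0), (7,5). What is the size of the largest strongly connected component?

{0, 2, 3, 4, 5, 6, 7} are all mutually reachable — one SCC of size 7.
{1} is an SCC by itself.
The largest has 7 vertices.

7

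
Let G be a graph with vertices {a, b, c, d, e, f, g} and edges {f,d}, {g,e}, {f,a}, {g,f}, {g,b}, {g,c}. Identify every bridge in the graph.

a-f, b-g, c-g, d-f, e-g, f-g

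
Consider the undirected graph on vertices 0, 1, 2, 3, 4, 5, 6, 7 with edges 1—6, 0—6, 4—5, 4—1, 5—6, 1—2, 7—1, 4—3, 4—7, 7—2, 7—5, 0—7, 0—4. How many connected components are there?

Starting from 0 we can reach 0, 1, 2, 3, 4, 5, 6, 7. That is one component of size 8.
Total: 1 component.

1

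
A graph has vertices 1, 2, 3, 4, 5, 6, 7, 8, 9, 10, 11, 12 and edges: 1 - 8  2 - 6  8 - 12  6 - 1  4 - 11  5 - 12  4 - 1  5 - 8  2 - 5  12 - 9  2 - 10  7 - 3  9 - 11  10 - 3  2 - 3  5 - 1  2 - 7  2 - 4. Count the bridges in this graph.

The edges on the cycle 2-6-1-8-5-2 are not bridges since each lies on that cycle.
Every edge lies on some cycle, so there are no bridges.

0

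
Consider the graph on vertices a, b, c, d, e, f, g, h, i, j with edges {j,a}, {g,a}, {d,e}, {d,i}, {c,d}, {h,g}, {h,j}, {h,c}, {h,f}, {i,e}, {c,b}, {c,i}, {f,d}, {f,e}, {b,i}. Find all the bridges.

none

The edges on the cycle c-b-i-c are not bridges since each lies on that cycle.
Every edge lies on some cycle, so there are no bridges.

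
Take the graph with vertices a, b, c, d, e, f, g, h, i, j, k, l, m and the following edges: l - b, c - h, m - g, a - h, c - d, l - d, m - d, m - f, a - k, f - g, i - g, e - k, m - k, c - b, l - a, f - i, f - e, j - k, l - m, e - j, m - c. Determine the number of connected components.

Starting from a we can reach a, b, c, d, e, f, g, h, i, j, k, l, m. That is one component of size 13.
Total: 1 component.

1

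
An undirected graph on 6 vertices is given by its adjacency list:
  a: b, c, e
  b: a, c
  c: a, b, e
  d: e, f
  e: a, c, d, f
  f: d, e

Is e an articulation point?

Yes

Deleting e raises the number of components from 1 to 2, so e is a cut vertex.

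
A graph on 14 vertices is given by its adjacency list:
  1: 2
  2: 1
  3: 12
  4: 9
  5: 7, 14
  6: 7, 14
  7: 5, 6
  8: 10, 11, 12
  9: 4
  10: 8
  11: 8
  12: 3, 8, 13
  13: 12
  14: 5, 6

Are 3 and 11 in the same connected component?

From 3 we can reach 3, 8, 10, 11, 12, 13, which includes 11.

Yes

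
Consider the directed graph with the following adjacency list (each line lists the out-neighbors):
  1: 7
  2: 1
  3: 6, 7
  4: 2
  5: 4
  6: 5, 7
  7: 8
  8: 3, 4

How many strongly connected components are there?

1

{1, 2, 3, 4, 5, 6, 7, 8} are all mutually reachable — one SCC of size 8.
That gives 1 strongly connected component.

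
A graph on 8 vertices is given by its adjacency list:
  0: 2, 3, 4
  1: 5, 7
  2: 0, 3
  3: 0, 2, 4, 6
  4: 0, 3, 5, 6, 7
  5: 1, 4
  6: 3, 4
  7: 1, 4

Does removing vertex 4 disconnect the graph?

Yes

Deleting 4 raises the number of components from 1 to 2, so 4 is a cut vertex.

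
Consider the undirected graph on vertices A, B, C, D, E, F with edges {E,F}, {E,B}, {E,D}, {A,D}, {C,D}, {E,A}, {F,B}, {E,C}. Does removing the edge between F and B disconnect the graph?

After removing F—B, the path F-E-B still connects them, so the edge is not a bridge.

No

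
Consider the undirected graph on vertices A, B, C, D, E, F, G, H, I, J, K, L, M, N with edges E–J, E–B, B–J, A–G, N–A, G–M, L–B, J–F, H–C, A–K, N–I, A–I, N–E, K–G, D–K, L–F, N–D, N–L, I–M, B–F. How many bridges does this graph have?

The edges on the cycle E-B-J-E are not bridges since each lies on that cycle.
But removing H–C disconnects H from C — this is a bridge.

1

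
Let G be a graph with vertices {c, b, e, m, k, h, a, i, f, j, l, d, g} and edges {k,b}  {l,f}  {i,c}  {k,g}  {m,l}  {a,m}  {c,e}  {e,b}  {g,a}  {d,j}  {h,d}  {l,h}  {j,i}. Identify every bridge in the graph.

f-l

The edges on the cycle k-g-a-m-l-h-d-j-i-c-e-b-k are not bridges since each lies on that cycle.
But removing l - f disconnects l from f — this is a bridge.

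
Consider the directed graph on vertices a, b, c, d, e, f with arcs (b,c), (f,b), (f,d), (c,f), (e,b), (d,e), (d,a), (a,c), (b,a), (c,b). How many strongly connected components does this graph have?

1

{a, b, c, d, e, f} are all mutually reachable — one SCC of size 6.
That gives 1 strongly connected component.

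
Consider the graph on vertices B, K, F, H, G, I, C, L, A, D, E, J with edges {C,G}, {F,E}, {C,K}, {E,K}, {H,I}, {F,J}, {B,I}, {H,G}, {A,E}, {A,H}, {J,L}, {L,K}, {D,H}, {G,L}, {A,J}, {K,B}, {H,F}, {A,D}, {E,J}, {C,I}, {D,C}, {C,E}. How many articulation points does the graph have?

0

Removing C, for instance, still leaves 1 component. No single vertex removal increases the component count — the graph has no articulation points.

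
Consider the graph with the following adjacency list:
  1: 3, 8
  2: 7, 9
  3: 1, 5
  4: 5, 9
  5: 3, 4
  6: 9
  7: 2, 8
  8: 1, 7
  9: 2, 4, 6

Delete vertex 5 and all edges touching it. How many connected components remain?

With 5 gone, the remaining components are: {1, 2, 3, 4, 6, 7, 8, 9}.
That is 1 component.

1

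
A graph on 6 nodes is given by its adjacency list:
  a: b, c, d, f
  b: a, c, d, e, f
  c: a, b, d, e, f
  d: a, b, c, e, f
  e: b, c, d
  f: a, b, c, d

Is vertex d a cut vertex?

No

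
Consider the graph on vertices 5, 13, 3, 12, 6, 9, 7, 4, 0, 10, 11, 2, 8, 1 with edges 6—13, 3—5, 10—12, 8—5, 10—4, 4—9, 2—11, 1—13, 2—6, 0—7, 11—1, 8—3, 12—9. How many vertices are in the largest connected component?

5

Starting from 0 we can reach 0, 7. That is one component of size 2.
Starting from 3 we can reach 3, 5, 8. That is one component of size 3.
Starting from 4 we can reach 4, 9, 10, 12. That is one component of size 4.
Starting from 1 we can reach 1, 2, 6, 11, 13. That is one component of size 5.
The largest has 5 vertices.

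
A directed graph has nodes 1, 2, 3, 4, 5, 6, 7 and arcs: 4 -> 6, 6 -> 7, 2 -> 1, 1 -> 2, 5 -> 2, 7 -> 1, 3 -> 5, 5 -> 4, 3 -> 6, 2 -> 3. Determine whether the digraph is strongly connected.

From 2 we can reach every vertex (1, 2, 3, 4, 5, 6, 7), and every vertex can reach 2 (1, 2, 3, 4, 5, 6, 7). So the whole graph is one strongly connected component.

Yes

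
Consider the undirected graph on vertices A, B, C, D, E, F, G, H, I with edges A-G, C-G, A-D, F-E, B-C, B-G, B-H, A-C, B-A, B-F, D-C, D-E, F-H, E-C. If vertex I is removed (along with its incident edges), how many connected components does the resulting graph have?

1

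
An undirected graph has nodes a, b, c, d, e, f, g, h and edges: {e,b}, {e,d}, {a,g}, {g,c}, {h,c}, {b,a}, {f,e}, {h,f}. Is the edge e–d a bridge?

Removing e–d leaves no path between e and d: the component count goes from 1 to 2. So it is a bridge.

Yes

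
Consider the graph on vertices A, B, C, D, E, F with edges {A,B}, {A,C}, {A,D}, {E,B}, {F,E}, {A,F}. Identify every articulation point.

A

Removing A increases the component count from 1 to 3, so A is a cut vertex.
By contrast removing E leaves 1 component; it is not a cut vertex. No other vertex is a cut vertex either.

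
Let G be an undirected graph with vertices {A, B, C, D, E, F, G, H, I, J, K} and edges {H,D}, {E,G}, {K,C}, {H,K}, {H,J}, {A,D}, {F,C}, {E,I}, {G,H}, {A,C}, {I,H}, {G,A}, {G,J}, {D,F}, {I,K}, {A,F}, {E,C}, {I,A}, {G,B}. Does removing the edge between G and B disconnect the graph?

Yes

Removing G—B leaves no path between G and B: the component count goes from 1 to 2. So it is a bridge.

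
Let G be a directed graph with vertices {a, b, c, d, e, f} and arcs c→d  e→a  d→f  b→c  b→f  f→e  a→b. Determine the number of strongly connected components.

1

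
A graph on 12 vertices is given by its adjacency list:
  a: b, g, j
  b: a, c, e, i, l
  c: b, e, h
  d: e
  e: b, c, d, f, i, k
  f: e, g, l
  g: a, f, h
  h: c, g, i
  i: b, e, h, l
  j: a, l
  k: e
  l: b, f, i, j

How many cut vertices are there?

1

Removing e increases the component count from 1 to 3, so e is a cut vertex.
By contrast removing k leaves 1 component; it is not a cut vertex. No other vertex is a cut vertex either.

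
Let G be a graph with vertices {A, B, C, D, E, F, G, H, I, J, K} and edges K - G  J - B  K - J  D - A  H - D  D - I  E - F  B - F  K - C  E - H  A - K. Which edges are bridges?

C-K, D-I, G-K

The edges on the cycle E-H-D-A-K-J-B-F-E are not bridges since each lies on that cycle.
But removing C - K disconnects C from K; removing I - D disconnects I from D; removing G - K disconnects G from K — these are bridges.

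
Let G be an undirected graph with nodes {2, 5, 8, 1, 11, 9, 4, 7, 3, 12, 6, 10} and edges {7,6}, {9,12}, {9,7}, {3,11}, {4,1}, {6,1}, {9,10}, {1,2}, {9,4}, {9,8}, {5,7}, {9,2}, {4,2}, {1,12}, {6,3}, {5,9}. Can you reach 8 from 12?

From 12 we can reach 1, 2, 3, 4, 5, 6, 7, 8, 9, 10, 11, 12, which includes 8.

Yes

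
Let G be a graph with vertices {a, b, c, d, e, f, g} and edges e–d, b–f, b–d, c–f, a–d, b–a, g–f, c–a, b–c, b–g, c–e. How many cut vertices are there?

Removing d, for instance, still leaves 1 component. No single vertex removal increases the component count — the graph has no articulation points.

0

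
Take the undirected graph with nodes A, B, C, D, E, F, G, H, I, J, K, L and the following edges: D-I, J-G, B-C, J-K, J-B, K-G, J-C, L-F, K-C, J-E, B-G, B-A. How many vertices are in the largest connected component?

H is isolated — a component by itself.
Starting from F we can reach F, L. That is one component of size 2.
Starting from D we can reach D, I. That is one component of size 2.
Starting from A we can reach A, B, C, E, G, J, K. That is one component of size 7.
The largest has 7 vertices.

7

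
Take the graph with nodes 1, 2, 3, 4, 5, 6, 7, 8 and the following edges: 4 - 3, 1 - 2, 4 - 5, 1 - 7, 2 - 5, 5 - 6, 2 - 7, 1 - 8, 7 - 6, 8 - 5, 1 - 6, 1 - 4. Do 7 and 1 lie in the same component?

Yes

From 7 we can reach 1, 2, 3, 4, 5, 6, 7, 8, which includes 1.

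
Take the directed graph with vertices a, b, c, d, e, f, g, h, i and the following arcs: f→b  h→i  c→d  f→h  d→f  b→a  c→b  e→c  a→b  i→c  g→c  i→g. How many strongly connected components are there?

3

{c, d, f, g, h, i} are all mutually reachable — one SCC of size 6.
{a, b} are all mutually reachable — one SCC of size 2.
{e} is an SCC by itself.
That gives 3 strongly connected components.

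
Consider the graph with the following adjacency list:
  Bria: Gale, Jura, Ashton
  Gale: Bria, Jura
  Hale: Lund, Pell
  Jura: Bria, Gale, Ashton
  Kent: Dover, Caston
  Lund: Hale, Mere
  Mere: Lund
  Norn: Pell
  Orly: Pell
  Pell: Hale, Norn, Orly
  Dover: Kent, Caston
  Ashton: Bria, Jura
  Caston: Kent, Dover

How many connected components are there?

3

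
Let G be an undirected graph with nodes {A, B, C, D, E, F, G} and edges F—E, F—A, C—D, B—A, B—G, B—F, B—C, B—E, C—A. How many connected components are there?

1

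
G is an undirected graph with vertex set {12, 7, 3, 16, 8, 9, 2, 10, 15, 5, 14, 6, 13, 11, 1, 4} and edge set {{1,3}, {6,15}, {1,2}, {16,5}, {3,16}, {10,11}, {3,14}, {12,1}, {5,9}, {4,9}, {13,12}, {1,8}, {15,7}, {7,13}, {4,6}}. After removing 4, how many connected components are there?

With 4 gone, the remaining components are: {10, 11}; {1, 2, 3, 5, 6, 7, 8, 9, 12, 13, 14, 15, 16}.
That is 2 components.

2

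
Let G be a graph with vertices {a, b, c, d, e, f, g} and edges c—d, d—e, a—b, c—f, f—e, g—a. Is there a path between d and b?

The component containing d is {c, d, e, f}, and b is not in it.

No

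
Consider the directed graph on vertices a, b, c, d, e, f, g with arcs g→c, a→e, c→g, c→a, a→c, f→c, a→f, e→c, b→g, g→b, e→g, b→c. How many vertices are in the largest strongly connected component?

6

{a, b, c, e, f, g} are all mutually reachable — one SCC of size 6.
{d} is an SCC by itself.
The largest has 6 vertices.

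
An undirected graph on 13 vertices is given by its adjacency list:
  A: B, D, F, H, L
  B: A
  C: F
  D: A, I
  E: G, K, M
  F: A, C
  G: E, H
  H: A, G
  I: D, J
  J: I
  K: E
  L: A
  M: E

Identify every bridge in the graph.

A-B, A-D, A-F, A-H, A-L, C-F, D-I, E-G, E-K, E-M, G-H, I-J

removing G-H disconnects G from H; removing K-E disconnects K from E; removing M-E disconnects M from E; removing H-A disconnects H from A — these are bridges.
In total 12 edges are bridges.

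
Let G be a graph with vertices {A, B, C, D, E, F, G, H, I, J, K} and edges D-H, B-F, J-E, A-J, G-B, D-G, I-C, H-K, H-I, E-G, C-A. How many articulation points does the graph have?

3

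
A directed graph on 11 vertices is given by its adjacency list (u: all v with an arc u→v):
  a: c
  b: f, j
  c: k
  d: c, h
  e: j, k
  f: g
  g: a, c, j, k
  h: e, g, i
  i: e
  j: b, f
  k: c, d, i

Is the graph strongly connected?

Yes

From b we can reach every vertex (a, b, c, d, e, f, g, h, i, j, k), and every vertex can reach b (a, b, c, d, e, f, g, h, i, j, k). So the whole graph is one strongly connected component.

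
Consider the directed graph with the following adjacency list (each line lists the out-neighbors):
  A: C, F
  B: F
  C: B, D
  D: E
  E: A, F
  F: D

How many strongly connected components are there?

1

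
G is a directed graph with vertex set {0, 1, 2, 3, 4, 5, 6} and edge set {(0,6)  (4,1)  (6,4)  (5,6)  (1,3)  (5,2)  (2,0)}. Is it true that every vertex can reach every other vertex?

No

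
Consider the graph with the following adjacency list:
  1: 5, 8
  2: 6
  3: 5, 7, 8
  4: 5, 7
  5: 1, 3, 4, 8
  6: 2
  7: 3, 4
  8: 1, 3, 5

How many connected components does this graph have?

2

Starting from 2 we can reach 2, 6. That is one component of size 2.
Starting from 1 we can reach 1, 3, 4, 5, 7, 8. That is one component of size 6.
Total: 2 components.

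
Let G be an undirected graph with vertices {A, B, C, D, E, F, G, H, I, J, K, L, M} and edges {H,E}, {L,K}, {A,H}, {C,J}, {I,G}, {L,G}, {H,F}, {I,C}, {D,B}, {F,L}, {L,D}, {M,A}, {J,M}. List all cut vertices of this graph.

D, H, L

Removing D increases the component count from 1 to 2, so D is a cut vertex.
Removing H increases the component count from 1 to 2, so H is a cut vertex.
Removing L increases the component count from 1 to 3, so L is a cut vertex.
By contrast removing F leaves 1 component; it is not a cut vertex. No other vertex is a cut vertex either.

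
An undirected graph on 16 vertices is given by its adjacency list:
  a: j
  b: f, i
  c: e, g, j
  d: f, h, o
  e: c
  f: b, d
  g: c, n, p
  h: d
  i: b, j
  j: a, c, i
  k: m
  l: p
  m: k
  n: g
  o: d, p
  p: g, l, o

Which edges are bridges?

The edges on the cycle p-o-d-f-b-i-j-c-g-p are not bridges since each lies on that cycle.
But removing e-c disconnects e from c; removing g-n disconnects g from n; removing a-j disconnects a from j; removing p-l disconnects p from l — these are bridges.
In total 6 edges are bridges.

a-j, c-e, d-h, g-n, k-m, l-p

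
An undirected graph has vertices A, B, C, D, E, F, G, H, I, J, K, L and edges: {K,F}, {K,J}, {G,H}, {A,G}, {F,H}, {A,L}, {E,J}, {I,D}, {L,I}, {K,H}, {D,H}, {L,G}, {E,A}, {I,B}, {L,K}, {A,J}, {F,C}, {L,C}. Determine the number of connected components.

1

Starting from A we can reach A, B, C, D, E, F, G, H, I, J, K, L. That is one component of size 12.
Total: 1 component.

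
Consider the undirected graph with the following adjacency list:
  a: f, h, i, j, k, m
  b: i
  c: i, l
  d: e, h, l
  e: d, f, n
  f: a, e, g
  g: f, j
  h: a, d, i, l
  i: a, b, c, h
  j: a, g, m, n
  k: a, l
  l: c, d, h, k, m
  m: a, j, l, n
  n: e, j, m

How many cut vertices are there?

1

Removing i increases the component count from 1 to 2, so i is a cut vertex.
By contrast removing j leaves 1 component; it is not a cut vertex. No other vertex is a cut vertex either.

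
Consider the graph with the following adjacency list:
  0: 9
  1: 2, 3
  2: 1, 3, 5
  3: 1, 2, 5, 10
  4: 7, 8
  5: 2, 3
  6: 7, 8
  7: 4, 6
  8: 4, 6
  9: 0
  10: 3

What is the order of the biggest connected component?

5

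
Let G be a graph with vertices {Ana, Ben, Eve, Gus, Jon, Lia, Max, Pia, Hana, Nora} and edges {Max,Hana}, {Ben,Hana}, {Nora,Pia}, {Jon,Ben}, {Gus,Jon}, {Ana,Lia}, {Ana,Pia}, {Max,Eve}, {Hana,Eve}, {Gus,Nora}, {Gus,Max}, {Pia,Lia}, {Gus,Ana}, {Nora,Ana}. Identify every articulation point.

Removing Gus increases the component count from 1 to 2, so Gus is a cut vertex.
By contrast removing Pia leaves 1 component; it is not a cut vertex. No other vertex is a cut vertex either.

Gus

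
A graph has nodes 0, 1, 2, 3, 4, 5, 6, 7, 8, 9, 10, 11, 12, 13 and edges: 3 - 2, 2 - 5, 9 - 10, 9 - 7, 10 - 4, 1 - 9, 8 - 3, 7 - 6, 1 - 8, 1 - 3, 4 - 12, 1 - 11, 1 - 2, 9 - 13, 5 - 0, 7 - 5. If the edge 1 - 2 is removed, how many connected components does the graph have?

1

1 and 2 are still connected via 1-3-2, so the component count stays at 1.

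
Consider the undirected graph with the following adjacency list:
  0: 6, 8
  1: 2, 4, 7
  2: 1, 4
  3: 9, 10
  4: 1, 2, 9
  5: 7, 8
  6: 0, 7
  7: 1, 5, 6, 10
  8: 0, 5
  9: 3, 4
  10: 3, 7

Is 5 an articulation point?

No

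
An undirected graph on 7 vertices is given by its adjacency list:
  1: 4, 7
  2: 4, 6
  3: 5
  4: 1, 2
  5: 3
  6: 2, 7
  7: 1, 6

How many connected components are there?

Starting from 3 we can reach 3, 5. That is one component of size 2.
Starting from 1 we can reach 1, 2, 4, 6, 7. That is one component of size 5.
Total: 2 components.

2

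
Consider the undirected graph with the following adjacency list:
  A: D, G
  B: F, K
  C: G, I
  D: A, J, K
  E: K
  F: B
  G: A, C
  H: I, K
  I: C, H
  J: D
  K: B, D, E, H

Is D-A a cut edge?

After removing D-A, the path D-K-H-I-C-G-A still connects them, so the edge is not a bridge.

No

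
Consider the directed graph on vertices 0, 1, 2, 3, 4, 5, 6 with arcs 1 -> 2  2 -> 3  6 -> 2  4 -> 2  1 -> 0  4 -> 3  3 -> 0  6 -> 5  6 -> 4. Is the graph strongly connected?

There is no directed path from 5 to 6, so the graph is not strongly connected.

No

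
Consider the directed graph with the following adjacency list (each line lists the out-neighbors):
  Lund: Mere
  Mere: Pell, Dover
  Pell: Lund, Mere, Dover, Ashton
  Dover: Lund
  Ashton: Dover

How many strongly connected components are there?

{Lund, Mere, Pell, Dover, Ashton} are all mutually reachable — one SCC of size 5.
That gives 1 strongly connected component.

1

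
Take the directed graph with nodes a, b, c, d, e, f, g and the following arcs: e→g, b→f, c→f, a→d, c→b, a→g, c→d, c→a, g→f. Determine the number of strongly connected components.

7

{b} is an SCC by itself.
{d} is an SCC by itself.
{g} is an SCC by itself.
{e} is an SCC by itself.
{a} is an SCC by itself.
(and 2 more singleton SCCs)
That gives 7 strongly connected components.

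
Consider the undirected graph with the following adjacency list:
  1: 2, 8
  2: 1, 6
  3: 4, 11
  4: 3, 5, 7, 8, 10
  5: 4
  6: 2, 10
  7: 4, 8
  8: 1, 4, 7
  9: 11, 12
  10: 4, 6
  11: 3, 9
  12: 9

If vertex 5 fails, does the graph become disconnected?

No

Deleting 5 leaves 1 component (was 1), so 5 is not a cut vertex.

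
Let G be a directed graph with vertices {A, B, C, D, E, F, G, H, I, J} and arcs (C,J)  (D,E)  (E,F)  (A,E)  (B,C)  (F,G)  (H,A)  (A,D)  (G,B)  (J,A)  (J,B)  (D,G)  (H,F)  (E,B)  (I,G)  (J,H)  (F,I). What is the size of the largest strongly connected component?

{A, B, C, D, E, F, G, H, I, J} are all mutually reachable — one SCC of size 10.
The largest has 10 vertices.

10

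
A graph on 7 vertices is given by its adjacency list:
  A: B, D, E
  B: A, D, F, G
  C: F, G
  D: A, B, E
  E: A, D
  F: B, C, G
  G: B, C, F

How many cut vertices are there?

Removing B increases the component count from 1 to 2, so B is a cut vertex.
By contrast removing C leaves 1 component; it is not a cut vertex. No other vertex is a cut vertex either.

1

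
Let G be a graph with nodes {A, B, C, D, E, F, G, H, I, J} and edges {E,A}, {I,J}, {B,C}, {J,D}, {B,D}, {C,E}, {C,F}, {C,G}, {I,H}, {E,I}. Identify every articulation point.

Removing C increases the component count from 1 to 3, so C is a cut vertex.
Removing E increases the component count from 1 to 2, so E is a cut vertex.
Removing I increases the component count from 1 to 2, so I is a cut vertex.
By contrast removing B leaves 1 component; it is not a cut vertex. No other vertex is a cut vertex either.

C, E, I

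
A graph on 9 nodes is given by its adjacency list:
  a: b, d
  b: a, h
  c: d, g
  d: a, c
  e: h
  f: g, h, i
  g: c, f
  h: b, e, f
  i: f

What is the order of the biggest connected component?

9

Starting from a we can reach a, b, c, d, e, f, g, h, i. That is one component of size 9.
The largest has 9 vertices.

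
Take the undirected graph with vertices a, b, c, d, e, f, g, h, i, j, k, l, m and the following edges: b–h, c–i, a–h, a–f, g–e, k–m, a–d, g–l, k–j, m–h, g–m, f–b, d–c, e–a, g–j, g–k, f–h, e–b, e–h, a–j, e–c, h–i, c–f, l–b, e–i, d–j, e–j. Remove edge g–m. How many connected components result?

g and m are still connected via g-k-m, so the component count stays at 1.

1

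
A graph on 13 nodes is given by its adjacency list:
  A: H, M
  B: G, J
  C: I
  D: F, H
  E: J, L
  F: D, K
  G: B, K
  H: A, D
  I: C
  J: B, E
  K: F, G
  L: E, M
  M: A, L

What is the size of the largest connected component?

Starting from C we can reach C, I. That is one component of size 2.
Starting from A we can reach A, B, D, E, F, G, H, J, K, L, M. That is one component of size 11.
The largest has 11 vertices.

11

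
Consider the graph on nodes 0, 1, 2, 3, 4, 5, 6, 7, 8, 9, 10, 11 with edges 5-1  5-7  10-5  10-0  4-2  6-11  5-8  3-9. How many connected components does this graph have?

4

Starting from 6 we can reach 6, 11. That is one component of size 2.
Starting from 3 we can reach 3, 9. That is one component of size 2.
Starting from 2 we can reach 2, 4. That is one component of size 2.
Starting from 0 we can reach 0, 1, 5, 7, 8, 10. That is one component of size 6.
Total: 4 components.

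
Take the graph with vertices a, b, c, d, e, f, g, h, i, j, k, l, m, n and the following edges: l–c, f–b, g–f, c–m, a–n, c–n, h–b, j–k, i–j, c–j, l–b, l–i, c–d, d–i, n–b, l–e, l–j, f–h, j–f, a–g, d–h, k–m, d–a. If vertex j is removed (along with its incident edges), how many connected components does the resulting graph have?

1

With j gone, the remaining components are: {a, b, c, d, e, f, g, h, i, k, l, m, n}.
That is 1 component.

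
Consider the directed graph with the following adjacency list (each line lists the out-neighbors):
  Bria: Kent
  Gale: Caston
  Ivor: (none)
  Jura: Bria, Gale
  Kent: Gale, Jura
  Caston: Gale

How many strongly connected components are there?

3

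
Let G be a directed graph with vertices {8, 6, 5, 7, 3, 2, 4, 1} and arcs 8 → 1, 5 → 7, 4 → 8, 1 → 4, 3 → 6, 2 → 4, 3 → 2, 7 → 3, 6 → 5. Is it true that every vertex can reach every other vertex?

No

There is no directed path from 1 to 7, so the graph is not strongly connected.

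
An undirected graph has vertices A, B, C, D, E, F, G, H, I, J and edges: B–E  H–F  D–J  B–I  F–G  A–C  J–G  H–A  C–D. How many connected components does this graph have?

Starting from B we can reach B, E, I. That is one component of size 3.
Starting from A we can reach A, C, D, F, G, H, J. That is one component of size 7.
Total: 2 components.

2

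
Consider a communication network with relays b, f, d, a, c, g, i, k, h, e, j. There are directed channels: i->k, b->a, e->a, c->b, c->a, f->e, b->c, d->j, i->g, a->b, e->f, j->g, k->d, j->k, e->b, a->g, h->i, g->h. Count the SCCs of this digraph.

3

{d, g, h, i, j, k} are all mutually reachable — one SCC of size 6.
{a, b, c} are all mutually reachable — one SCC of size 3.
{e, f} are all mutually reachable — one SCC of size 2.
That gives 3 strongly connected components.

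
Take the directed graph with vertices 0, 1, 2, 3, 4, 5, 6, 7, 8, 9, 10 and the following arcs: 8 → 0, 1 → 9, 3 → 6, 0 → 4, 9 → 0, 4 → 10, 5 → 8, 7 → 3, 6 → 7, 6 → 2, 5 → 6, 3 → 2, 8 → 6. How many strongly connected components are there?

9

{3, 6, 7} are all mutually reachable — one SCC of size 3.
{4} is an SCC by itself.
{2} is an SCC by itself.
{1} is an SCC by itself.
{9} is an SCC by itself.
(and 4 more singleton SCCs)
That gives 9 strongly connected components.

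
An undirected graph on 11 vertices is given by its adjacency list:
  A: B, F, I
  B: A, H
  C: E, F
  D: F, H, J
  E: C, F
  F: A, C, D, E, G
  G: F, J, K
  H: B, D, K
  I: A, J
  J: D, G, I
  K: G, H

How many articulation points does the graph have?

Removing F increases the component count from 1 to 2, so F is a cut vertex.
By contrast removing G leaves 1 component; it is not a cut vertex. No other vertex is a cut vertex either.

1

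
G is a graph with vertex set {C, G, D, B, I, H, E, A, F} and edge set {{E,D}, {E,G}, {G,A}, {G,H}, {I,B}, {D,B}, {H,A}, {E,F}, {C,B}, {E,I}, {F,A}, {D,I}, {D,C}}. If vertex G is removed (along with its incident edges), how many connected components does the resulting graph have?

With G gone, the remaining components are: {A, B, C, D, E, F, H, I}.
That is 1 component.

1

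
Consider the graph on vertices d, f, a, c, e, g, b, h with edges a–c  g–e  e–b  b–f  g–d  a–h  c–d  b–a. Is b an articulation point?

Yes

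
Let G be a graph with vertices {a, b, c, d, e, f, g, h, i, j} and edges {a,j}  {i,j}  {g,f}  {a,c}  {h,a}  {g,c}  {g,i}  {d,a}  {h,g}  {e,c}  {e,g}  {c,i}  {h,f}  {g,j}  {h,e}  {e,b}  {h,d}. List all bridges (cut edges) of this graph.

b-e

The edges on the cycle g-c-i-j-g are not bridges since each lies on that cycle.
But removing e—b disconnects e from b — this is a bridge.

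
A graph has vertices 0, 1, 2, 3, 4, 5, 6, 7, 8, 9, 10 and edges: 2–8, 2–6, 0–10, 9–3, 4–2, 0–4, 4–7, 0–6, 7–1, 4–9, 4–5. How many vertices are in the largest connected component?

Starting from 0 we can reach 0, 1, 2, 3, 4, 5, 6, 7, 8, 9, 10. That is one component of size 11.
The largest has 11 vertices.

11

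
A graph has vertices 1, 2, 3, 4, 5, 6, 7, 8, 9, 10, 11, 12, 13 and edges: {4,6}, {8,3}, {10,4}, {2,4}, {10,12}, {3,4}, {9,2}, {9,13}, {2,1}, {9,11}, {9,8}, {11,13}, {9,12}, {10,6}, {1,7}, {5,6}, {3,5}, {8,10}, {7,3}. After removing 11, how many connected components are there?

1

With 11 gone, the remaining components are: {1, 2, 3, 4, 5, 6, 7, 8, 9, 10, 12, 13}.
That is 1 component.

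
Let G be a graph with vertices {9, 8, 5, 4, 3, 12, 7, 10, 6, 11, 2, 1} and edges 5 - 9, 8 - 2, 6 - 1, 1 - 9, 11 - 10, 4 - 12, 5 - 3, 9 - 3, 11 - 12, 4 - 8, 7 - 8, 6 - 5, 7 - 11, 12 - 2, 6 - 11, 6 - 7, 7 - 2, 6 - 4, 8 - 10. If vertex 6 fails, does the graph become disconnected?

Yes

Deleting 6 raises the number of components from 1 to 2, so 6 is a cut vertex.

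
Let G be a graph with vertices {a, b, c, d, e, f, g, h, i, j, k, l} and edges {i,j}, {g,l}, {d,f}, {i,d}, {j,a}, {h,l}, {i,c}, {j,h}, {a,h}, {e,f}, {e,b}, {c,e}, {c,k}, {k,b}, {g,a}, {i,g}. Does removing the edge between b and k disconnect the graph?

After removing b—k, the path b-e-c-k still connects them, so the edge is not a bridge.

No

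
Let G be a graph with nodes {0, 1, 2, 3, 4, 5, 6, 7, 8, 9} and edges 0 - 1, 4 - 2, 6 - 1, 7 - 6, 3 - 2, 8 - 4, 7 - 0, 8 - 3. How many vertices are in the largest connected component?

9 is isolated — a component by itself.
5 is isolated — a component by itself.
Starting from 0 we can reach 0, 1, 6, 7. That is one component of size 4.
Starting from 2 we can reach 2, 3, 4, 8. That is one component of size 4.
The largest has 4 vertices.

4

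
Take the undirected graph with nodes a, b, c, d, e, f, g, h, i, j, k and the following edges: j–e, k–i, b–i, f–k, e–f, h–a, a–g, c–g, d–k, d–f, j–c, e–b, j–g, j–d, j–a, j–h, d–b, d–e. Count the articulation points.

1

Removing j increases the component count from 1 to 2, so j is a cut vertex.
By contrast removing d leaves 1 component; it is not a cut vertex. No other vertex is a cut vertex either.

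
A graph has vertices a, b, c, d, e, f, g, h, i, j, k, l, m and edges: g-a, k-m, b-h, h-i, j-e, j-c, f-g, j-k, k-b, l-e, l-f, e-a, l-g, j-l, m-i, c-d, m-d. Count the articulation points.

Removing j increases the component count from 1 to 2, so j is a cut vertex.
By contrast removing l leaves 1 component; it is not a cut vertex. No other vertex is a cut vertex either.

1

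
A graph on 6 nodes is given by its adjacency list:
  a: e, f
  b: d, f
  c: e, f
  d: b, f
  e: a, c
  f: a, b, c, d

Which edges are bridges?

none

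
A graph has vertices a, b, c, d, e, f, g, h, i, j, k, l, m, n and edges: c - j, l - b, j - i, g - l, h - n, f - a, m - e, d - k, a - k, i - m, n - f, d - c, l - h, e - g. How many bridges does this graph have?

1

The edges on the cycle d-c-j-i-m-e-g-l-h-n-f-a-k-d are not bridges since each lies on that cycle.
But removing b - l disconnects b from l — this is a bridge.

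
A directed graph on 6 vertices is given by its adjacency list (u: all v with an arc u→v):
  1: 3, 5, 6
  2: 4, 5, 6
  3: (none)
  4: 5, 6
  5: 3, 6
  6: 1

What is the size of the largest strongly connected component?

3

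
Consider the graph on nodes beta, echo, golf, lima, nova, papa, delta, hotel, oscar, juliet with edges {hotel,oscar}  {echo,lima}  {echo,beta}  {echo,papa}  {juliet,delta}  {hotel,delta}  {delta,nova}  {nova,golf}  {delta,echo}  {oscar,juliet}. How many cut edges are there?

The edges on the cycle hotel-oscar-juliet-delta-hotel are not bridges since each lies on that cycle.
But removing delta-echo disconnects delta from echo; removing echo-beta disconnects echo from beta; removing nova-golf disconnects nova from golf; removing delta-nova disconnects delta from nova — these are bridges.
In total 6 edges are bridges.

6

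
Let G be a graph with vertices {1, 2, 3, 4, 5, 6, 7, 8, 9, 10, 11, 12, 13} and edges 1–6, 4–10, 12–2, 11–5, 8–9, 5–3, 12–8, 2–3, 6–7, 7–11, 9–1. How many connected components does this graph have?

13 is isolated — a component by itself.
Starting from 4 we can reach 4, 10. That is one component of size 2.
Starting from 1 we can reach 1, 2, 3, 5, 6, 7, 8, 9, 11, 12. That is one component of size 10.
Total: 3 components.

3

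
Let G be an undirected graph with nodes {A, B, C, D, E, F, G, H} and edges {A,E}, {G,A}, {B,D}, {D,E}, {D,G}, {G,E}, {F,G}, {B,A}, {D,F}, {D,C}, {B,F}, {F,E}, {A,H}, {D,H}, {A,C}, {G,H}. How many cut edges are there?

The edges on the cycle D-G-A-C-D are not bridges since each lies on that cycle.
Every edge lies on some cycle, so there are no bridges.

0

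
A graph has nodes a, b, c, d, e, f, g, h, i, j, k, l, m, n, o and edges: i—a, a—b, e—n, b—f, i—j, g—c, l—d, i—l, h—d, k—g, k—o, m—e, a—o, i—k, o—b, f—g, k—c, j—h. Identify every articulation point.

Removing e increases the component count from 2 to 3, so e is a cut vertex.
Removing i increases the component count from 2 to 3, so i is a cut vertex.
By contrast removing b leaves 2 components; it is not a cut vertex. No other vertex is a cut vertex either.

e, i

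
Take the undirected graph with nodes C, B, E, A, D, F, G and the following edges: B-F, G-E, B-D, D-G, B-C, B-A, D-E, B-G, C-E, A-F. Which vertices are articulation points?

B

Removing B increases the component count from 1 to 2, so B is a cut vertex.
By contrast removing D leaves 1 component; it is not a cut vertex. No other vertex is a cut vertex either.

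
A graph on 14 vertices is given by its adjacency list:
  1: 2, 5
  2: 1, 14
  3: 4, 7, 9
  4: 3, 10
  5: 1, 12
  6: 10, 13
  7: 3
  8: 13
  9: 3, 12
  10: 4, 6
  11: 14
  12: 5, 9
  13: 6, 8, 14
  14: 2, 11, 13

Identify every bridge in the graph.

The edges on the cycle 10-6-13-14-2-1-5-12-9-3-4-10 are not bridges since each lies on that cycle.
But removing 11-14 disconnects 11 from 14; removing 13-8 disconnects 13 from 8; removing 3-7 disconnects 3 from 7 — these are bridges.

11-14, 13-8, 3-7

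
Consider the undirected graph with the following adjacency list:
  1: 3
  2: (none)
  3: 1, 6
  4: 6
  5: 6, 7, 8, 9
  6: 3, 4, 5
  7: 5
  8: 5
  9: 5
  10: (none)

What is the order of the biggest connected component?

2 is isolated — a component by itself.
10 is isolated — a component by itself.
Starting from 1 we can reach 1, 3, 4, 5, 6, 7, 8, 9. That is one component of size 8.
The largest has 8 vertices.

8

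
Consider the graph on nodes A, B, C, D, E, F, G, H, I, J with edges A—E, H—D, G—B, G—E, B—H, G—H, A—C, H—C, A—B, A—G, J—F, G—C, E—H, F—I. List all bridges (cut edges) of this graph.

D-H, F-I, F-J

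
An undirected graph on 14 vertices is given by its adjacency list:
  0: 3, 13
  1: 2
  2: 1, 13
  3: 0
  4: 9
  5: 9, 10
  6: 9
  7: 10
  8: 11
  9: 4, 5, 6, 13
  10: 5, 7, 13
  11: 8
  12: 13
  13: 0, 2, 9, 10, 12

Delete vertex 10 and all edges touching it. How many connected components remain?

3

With 10 gone, the remaining components are: {7}; {8, 11}; {0, 1, 2, 3, 4, 5, 6, 9, 12, 13}.
That is 3 components.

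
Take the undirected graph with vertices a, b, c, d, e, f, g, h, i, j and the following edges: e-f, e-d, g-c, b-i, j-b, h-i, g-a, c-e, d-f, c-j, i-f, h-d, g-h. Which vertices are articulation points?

g

Removing g increases the component count from 1 to 2, so g is a cut vertex.
By contrast removing f leaves 1 component; it is not a cut vertex. No other vertex is a cut vertex either.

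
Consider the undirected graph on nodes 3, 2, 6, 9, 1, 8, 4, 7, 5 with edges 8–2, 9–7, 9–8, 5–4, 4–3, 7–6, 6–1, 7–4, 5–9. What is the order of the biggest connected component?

9

Starting from 1 we can reach 1, 2, 3, 4, 5, 6, 7, 8, 9. That is one component of size 9.
The largest has 9 vertices.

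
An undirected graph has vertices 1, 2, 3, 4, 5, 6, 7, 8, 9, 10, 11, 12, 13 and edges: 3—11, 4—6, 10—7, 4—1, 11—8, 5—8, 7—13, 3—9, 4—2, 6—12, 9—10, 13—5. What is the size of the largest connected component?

8

Starting from 1 we can reach 1, 2, 4, 6, 12. That is one component of size 5.
Starting from 3 we can reach 3, 5, 7, 8, 9, 10, 11, 13. That is one component of size 8.
The largest has 8 vertices.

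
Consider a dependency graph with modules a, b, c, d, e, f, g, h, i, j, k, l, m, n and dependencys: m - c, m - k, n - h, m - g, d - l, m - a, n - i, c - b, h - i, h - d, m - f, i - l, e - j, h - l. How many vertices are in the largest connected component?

Starting from e we can reach e, j. That is one component of size 2.
Starting from d we can reach d, h, i, l, n. That is one component of size 5.
Starting from a we can reach a, b, c, f, g, k, m. That is one component of size 7.
The largest has 7 vertices.

7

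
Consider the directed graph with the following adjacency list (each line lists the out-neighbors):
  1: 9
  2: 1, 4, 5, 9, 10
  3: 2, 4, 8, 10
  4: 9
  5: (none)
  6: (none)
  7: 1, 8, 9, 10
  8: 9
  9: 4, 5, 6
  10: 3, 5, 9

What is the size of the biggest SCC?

{2, 3, 10} are all mutually reachable — one SCC of size 3.
{4, 9} are all mutually reachable — one SCC of size 2.
{1} is an SCC by itself.
{7} is an SCC by itself.
{8} is an SCC by itself.
(and 2 more singleton SCCs)
The largest has 3 vertices.

3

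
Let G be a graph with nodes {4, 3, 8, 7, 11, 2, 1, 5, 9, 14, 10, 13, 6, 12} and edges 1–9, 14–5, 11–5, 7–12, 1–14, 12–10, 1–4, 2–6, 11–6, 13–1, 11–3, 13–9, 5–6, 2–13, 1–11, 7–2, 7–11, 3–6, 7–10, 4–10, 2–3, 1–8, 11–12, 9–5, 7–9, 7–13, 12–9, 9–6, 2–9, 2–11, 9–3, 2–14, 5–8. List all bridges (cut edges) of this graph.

The edges on the cycle 7-2-9-6-3-11-1-13-7 are not bridges since each lies on that cycle.
Every edge lies on some cycle, so there are no bridges.

none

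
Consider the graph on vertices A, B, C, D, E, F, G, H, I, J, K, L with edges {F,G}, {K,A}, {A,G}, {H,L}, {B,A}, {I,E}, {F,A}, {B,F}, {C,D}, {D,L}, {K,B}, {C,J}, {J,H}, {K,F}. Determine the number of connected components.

Starting from E we can reach E, I. That is one component of size 2.
Starting from A we can reach A, B, F, G, K. That is one component of size 5.
Starting from C we can reach C, D, H, J, L. That is one component of size 5.
Total: 3 components.

3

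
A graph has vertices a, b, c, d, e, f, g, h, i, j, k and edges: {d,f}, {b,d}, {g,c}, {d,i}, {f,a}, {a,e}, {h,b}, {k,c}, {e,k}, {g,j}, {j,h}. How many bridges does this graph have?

1

The edges on the cycle g-j-h-b-d-f-a-e-k-c-g are not bridges since each lies on that cycle.
But removing i - d disconnects i from d — this is a bridge.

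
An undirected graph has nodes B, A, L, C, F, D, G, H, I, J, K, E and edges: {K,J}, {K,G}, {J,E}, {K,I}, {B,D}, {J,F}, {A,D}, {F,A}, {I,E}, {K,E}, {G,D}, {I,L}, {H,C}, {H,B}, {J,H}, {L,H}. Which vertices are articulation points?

H

Removing H increases the component count from 1 to 2, so H is a cut vertex.
By contrast removing I leaves 1 component; it is not a cut vertex. No other vertex is a cut vertex either.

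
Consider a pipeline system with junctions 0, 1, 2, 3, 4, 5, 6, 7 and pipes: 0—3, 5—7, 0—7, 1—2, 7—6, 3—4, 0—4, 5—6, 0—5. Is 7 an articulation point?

Deleting 7 leaves 2 components (was 2), so 7 is not a cut vertex.

No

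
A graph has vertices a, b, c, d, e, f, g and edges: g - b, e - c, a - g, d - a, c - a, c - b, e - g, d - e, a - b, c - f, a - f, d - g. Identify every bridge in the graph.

The edges on the cycle e-c-a-g-e are not bridges since each lies on that cycle.
Every edge lies on some cycle, so there are no bridges.

none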